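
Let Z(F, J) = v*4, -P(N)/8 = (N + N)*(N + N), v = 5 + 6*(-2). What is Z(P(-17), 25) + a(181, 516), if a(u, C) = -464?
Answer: -492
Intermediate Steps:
v = -7 (v = 5 - 12 = -7)
P(N) = -32*N² (P(N) = -8*(N + N)*(N + N) = -8*2*N*2*N = -32*N²)
Z(F, J) = -28 (Z(F, J) = -7*4 = -28)
Z(P(-17), 25) + a(181, 516) = -28 - 464 = -492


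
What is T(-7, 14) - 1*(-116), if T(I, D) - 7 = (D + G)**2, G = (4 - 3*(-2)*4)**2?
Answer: 636927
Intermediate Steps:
G = 784 (G = (4 + 6*4)**2 = (4 + 24)**2 = 28**2 = 784)
T(I, D) = 7 + (784 + D)**2 (T(I, D) = 7 + (D + 784)**2 = 7 + (784 + D)**2)
T(-7, 14) - 1*(-116) = (7 + (784 + 14)**2) - 1*(-116) = (7 + 798**2) + 116 = (7 + 636804) + 116 = 636811 + 116 = 636927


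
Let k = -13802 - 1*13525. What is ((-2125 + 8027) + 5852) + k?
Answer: -15573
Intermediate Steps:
k = -27327 (k = -13802 - 13525 = -27327)
((-2125 + 8027) + 5852) + k = ((-2125 + 8027) + 5852) - 27327 = (5902 + 5852) - 27327 = 11754 - 27327 = -15573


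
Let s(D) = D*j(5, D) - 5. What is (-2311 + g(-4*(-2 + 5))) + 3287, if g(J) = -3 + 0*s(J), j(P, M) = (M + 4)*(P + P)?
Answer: 973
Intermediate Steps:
j(P, M) = 2*P*(4 + M) (j(P, M) = (4 + M)*(2*P) = 2*P*(4 + M))
s(D) = -5 + D*(40 + 10*D) (s(D) = D*(2*5*(4 + D)) - 5 = D*(40 + 10*D) - 5 = -5 + D*(40 + 10*D))
g(J) = -3 (g(J) = -3 + 0*(-5 + 10*J*(4 + J)) = -3 + 0 = -3)
(-2311 + g(-4*(-2 + 5))) + 3287 = (-2311 - 3) + 3287 = -2314 + 3287 = 973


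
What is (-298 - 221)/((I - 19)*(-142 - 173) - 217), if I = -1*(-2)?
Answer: -519/5138 ≈ -0.10101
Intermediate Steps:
I = 2
(-298 - 221)/((I - 19)*(-142 - 173) - 217) = (-298 - 221)/((2 - 19)*(-142 - 173) - 217) = -519/(-17*(-315) - 217) = -519/(5355 - 217) = -519/5138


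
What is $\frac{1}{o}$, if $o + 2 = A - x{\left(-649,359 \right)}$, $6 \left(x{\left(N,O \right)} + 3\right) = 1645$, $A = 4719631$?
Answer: $\frac{6}{28316147} \approx 2.1189 \cdot 10^{-7}$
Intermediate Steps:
$x{\left(N,O \right)} = \frac{1627}{6}$ ($x{\left(N,O \right)} = -3 + \frac{1}{6} \cdot 1645 = -3 + \frac{1645}{6} = \frac{1627}{6}$)
$o = \frac{28316147}{6}$ ($o = -2 + \left(4719631 - \frac{1627}{6}\right) = -2 + \frac{28316159}{6} = \frac{28316147}{6} \approx 4.7194 \cdot 10^{6}$)
$\frac{1}{o} = \frac{1}{\frac{28316147}{6}} = \frac{6}{28316147}$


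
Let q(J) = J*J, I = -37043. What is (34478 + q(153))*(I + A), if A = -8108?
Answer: -2613655937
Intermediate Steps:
q(J) = J²
(34478 + q(153))*(I + A) = (34478 + 153²)*(-37043 - 8108) = (34478 + 23409)*(-45151) = 57887*(-45151) = -2613655937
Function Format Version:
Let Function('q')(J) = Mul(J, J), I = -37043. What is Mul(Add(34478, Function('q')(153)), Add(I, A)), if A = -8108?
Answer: -2613655937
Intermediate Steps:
Function('q')(J) = Pow(J, 2)
Mul(Add(34478, Function('q')(153)), Add(I, A)) = Mul(Add(34478, Pow(153, 2)), Add(-37043, -8108)) = Mul(Add(34478, 23409), -45151) = Mul(57887, -45151) = -2613655937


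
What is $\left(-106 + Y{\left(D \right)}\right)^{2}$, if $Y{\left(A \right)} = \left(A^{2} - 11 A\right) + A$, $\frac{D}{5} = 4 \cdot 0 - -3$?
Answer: $961$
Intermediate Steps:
$D = 15$ ($D = 5 \left(4 \cdot 0 - -3\right) = 5 \left(0 + 3\right) = 5 \cdot 3 = 15$)
$Y{\left(A \right)} = A^{2} - 10 A$
$\left(-106 + Y{\left(D \right)}\right)^{2} = \left(-106 + 15 \left(-10 + 15\right)\right)^{2} = \left(-106 + 15 \cdot 5\right)^{2} = \left(-106 + 75\right)^{2} = \left(-31\right)^{2} = 961$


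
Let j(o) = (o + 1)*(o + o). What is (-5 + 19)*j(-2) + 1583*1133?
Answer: 1793595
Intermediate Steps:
j(o) = 2*o*(1 + o) (j(o) = (1 + o)*(2*o) = 2*o*(1 + o))
(-5 + 19)*j(-2) + 1583*1133 = (-5 + 19)*(2*(-2)*(1 - 2)) + 1583*1133 = 14*(2*(-2)*(-1)) + 1793539 = 14*4 + 1793539 = 56 + 1793539 = 1793595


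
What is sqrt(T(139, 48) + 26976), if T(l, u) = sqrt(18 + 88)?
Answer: sqrt(26976 + sqrt(106)) ≈ 164.28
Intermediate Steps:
T(l, u) = sqrt(106)
sqrt(T(139, 48) + 26976) = sqrt(sqrt(106) + 26976) = sqrt(26976 + sqrt(106))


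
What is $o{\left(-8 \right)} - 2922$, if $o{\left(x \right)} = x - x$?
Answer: $-2922$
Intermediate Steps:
$o{\left(x \right)} = 0$
$o{\left(-8 \right)} - 2922 = 0 - 2922 = -2922$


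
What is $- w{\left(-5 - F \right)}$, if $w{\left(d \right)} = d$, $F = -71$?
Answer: $-66$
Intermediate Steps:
$- w{\left(-5 - F \right)} = - (-5 - -71) = - (-5 + 71) = \left(-1\right) 66 = -66$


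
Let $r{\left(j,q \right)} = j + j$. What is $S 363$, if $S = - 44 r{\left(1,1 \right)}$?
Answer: $-31944$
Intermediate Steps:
$r{\left(j,q \right)} = 2 j$
$S = -88$ ($S = - 44 \cdot 2 \cdot 1 = \left(-44\right) 2 = -88$)
$S 363 = \left(-88\right) 363 = -31944$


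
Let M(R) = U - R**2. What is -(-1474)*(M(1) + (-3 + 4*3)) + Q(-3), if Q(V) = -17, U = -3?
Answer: 7353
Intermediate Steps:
M(R) = -3 - R**2
-(-1474)*(M(1) + (-3 + 4*3)) + Q(-3) = -(-1474)*((-3 - 1*1**2) + (-3 + 4*3)) - 17 = -(-1474)*((-3 - 1*1) + (-3 + 12)) - 17 = -(-1474)*((-3 - 1) + 9) - 17 = -(-1474)*(-4 + 9) - 17 = -(-1474)*5 - 17 = -134*(-55) - 17 = 7370 - 17 = 7353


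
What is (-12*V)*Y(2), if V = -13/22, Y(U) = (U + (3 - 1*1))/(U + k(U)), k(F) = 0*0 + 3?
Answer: 312/55 ≈ 5.6727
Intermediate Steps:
k(F) = 3 (k(F) = 0 + 3 = 3)
Y(U) = (2 + U)/(3 + U) (Y(U) = (U + (3 - 1*1))/(U + 3) = (U + (3 - 1))/(3 + U) = (U + 2)/(3 + U) = (2 + U)/(3 + U))
V = -13/22 (V = -13*1/22 = -13/22 ≈ -0.59091)
(-12*V)*Y(2) = (-12*(-13/22))*((2 + 2)/(3 + 2)) = 78*(4/5)/11 = 78*((1/5)*4)/11 = (78/11)*(4/5) = 312/55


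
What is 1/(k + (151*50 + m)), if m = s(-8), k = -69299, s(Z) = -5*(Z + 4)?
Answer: -1/61729 ≈ -1.6200e-5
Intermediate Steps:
s(Z) = -20 - 5*Z (s(Z) = -5*(4 + Z) = -20 - 5*Z)
m = 20 (m = -20 - 5*(-8) = -20 + 40 = 20)
1/(k + (151*50 + m)) = 1/(-69299 + (151*50 + 20)) = 1/(-69299 + (7550 + 20)) = 1/(-69299 + 7570) = 1/(-61729) = -1/61729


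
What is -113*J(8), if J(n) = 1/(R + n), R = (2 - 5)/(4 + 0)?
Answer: -452/29 ≈ -15.586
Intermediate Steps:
R = -¾ (R = -3/4 = -3*¼ = -¾ ≈ -0.75000)
J(n) = 1/(-¾ + n)
-113*J(8) = -452/(-3 + 4*8) = -452/(-3 + 32) = -452/29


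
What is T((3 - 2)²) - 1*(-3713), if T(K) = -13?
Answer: 3700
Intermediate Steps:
T((3 - 2)²) - 1*(-3713) = -13 - 1*(-3713) = -13 + 3713 = 3700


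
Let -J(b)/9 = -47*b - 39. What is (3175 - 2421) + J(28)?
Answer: 12949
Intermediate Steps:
J(b) = 351 + 423*b (J(b) = -9*(-47*b - 39) = -9*(-39 - 47*b) = 351 + 423*b)
(3175 - 2421) + J(28) = (3175 - 2421) + (351 + 423*28) = 754 + (351 + 11844) = 754 + 12195 = 12949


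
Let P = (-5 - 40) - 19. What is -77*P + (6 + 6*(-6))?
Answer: 4898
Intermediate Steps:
P = -64 (P = -45 - 19 = -64)
-77*P + (6 + 6*(-6)) = -77*(-64) + (6 + 6*(-6)) = 4928 + (6 - 36) = 4928 - 30 = 4898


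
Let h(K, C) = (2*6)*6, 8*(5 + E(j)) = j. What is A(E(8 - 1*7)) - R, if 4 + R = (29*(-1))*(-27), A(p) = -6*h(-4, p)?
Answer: -1211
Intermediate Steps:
E(j) = -5 + j/8
h(K, C) = 72 (h(K, C) = 12*6 = 72)
A(p) = -432 (A(p) = -6*72 = -432)
R = 779 (R = -4 + (29*(-1))*(-27) = -4 - 29*(-27) = -4 + 783 = 779)
A(E(8 - 1*7)) - R = -432 - 1*779 = -432 - 779 = -1211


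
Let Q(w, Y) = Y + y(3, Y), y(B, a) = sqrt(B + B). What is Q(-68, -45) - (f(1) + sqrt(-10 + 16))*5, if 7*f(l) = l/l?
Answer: -320/7 - 4*sqrt(6) ≈ -55.512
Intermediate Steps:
f(l) = 1/7 (f(l) = (l/l)/7 = (1/7)*1 = 1/7)
y(B, a) = sqrt(2)*sqrt(B) (y(B, a) = sqrt(2*B) = sqrt(2)*sqrt(B))
Q(w, Y) = Y + sqrt(6) (Q(w, Y) = Y + sqrt(2)*sqrt(3) = Y + sqrt(6))
Q(-68, -45) - (f(1) + sqrt(-10 + 16))*5 = (-45 + sqrt(6)) - (1/7 + sqrt(-10 + 16))*5 = (-45 + sqrt(6)) - (1/7 + sqrt(6))*5 = (-45 + sqrt(6)) - (5/7 + 5*sqrt(6)) = (-45 + sqrt(6)) + (-5/7 - 5*sqrt(6)) = -320/7 - 4*sqrt(6)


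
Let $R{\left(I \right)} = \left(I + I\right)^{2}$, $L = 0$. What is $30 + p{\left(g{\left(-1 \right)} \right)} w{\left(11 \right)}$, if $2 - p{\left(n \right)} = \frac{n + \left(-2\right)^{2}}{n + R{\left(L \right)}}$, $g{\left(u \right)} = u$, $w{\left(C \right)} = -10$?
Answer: $-20$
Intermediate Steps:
$R{\left(I \right)} = 4 I^{2}$ ($R{\left(I \right)} = \left(2 I\right)^{2} = 4 I^{2}$)
$p{\left(n \right)} = 2 - \frac{4 + n}{n}$ ($p{\left(n \right)} = 2 - \frac{n + \left(-2\right)^{2}}{n + 4 \cdot 0^{2}} = 2 - \frac{n + 4}{n + 4 \cdot 0} = 2 - \frac{4 + n}{n + 0} = 2 - \frac{4 + n}{n}$)
$30 + p{\left(g{\left(-1 \right)} \right)} w{\left(11 \right)} = 30 + \frac{-4 - 1}{-1} \left(-10\right) = 30 + \left(-1\right) \left(-5\right) \left(-10\right) = 30 + 5 \left(-10\right) = 30 - 50 = -20$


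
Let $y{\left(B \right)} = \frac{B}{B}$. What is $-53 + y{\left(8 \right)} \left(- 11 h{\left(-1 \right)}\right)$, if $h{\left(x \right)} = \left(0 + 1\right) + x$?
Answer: $-53$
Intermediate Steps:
$y{\left(B \right)} = 1$
$h{\left(x \right)} = 1 + x$
$-53 + y{\left(8 \right)} \left(- 11 h{\left(-1 \right)}\right) = -53 + 1 \left(- 11 \left(1 - 1\right)\right) = -53 + 1 \left(\left(-11\right) 0\right) = -53 + 1 \cdot 0 = -53 + 0 = -53$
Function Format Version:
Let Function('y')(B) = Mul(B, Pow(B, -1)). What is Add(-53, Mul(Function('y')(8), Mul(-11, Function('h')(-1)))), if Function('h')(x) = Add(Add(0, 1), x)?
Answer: -53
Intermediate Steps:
Function('y')(B) = 1
Function('h')(x) = Add(1, x)
Add(-53, Mul(Function('y')(8), Mul(-11, Function('h')(-1)))) = Add(-53, Mul(1, Mul(-11, Add(1, -1)))) = Add(-53, Mul(1, Mul(-11, 0))) = Add(-53, Mul(1, 0)) = Add(-53, 0) = -53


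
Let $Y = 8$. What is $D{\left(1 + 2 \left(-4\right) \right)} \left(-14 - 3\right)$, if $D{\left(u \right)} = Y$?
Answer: $-136$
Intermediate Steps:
$D{\left(u \right)} = 8$
$D{\left(1 + 2 \left(-4\right) \right)} \left(-14 - 3\right) = 8 \left(-14 - 3\right) = 8 \left(-17\right) = -136$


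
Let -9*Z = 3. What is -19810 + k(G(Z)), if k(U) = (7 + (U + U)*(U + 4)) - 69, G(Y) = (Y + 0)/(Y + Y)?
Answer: -39735/2 ≈ -19868.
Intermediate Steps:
Z = -⅓ (Z = -⅑*3 = -⅓ ≈ -0.33333)
G(Y) = ½ (G(Y) = Y/((2*Y)) = Y*(1/(2*Y)) = ½)
k(U) = -62 + 2*U*(4 + U) (k(U) = (7 + (2*U)*(4 + U)) - 69 = (7 + 2*U*(4 + U)) - 69 = -62 + 2*U*(4 + U))
-19810 + k(G(Z)) = -19810 + (-62 + 2*(½)² + 8*(½)) = -19810 + (-62 + 2*(¼) + 4) = -19810 + (-62 + ½ + 4) = -19810 - 115/2 = -39735/2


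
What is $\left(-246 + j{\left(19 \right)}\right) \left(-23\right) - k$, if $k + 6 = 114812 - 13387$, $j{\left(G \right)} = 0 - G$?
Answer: $-95324$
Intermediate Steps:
$j{\left(G \right)} = - G$
$k = 101419$ ($k = -6 + \left(114812 - 13387\right) = -6 + 101425 = 101419$)
$\left(-246 + j{\left(19 \right)}\right) \left(-23\right) - k = \left(-246 - 19\right) \left(-23\right) - 101419 = \left(-265\right) \left(-23\right) - 101419 = 6095 - 101419 = -95324$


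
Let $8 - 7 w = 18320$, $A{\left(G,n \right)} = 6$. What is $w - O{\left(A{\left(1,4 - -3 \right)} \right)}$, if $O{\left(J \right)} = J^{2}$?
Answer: $-2652$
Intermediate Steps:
$w = -2616$ ($w = \frac{8}{7} - \frac{18320}{7} = -2616$)
$w - O{\left(A{\left(1,4 - -3 \right)} \right)} = -2616 - 6^{2} = -2616 - 36 = -2652$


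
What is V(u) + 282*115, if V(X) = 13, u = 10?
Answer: 32443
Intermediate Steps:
V(u) + 282*115 = 13 + 282*115 = 13 + 32430 = 32443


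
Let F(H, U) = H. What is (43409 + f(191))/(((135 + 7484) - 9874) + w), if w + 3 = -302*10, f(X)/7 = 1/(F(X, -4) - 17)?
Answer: -7553173/918372 ≈ -8.2245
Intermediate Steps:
f(X) = 7/(-17 + X) (f(X) = 7/(X - 17) = 7/(-17 + X))
w = -3023 (w = -3 - 302*10 = -3 - 3020 = -3023)
(43409 + f(191))/(((135 + 7484) - 9874) + w) = (43409 + 7/(-17 + 191))/(((135 + 7484) - 9874) - 3023) = (43409 + 7/174)/((7619 - 9874) - 3023) = (43409 + 7*(1/174))/(-2255 - 3023) = (43409 + 7/174)/(-5278) = (7553173/174)*(-1/5278) = -7553173/918372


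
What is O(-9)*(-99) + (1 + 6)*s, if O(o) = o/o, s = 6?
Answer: -57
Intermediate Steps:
O(o) = 1
O(-9)*(-99) + (1 + 6)*s = 1*(-99) + (1 + 6)*6 = -99 + 7*6 = -99 + 42 = -57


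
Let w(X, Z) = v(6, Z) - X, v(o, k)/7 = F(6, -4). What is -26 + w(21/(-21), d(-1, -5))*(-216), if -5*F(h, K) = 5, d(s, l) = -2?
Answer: 1270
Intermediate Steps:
F(h, K) = -1 (F(h, K) = -1/5*5 = -1)
v(o, k) = -7 (v(o, k) = 7*(-1) = -7)
w(X, Z) = -7 - X
-26 + w(21/(-21), d(-1, -5))*(-216) = -26 + (-7 - 21/(-21))*(-216) = -26 + (-7 - 21*(-1)/21)*(-216) = -26 + (-7 - 1*(-1))*(-216) = -26 + (-7 + 1)*(-216) = -26 - 6*(-216) = -26 + 1296 = 1270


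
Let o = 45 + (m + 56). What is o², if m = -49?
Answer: 2704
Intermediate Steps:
o = 52 (o = 45 + (-49 + 56) = 45 + 7 = 52)
o² = 52² = 2704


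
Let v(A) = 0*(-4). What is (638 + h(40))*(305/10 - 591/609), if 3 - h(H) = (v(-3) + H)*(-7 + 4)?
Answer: 9123629/406 ≈ 22472.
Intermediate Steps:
v(A) = 0
h(H) = 3 + 3*H (h(H) = 3 - (0 + H)*(-7 + 4) = 3 - H*(-3) = 3 - (-3)*H = 3 + 3*H)
(638 + h(40))*(305/10 - 591/609) = (638 + (3 + 3*40))*(305/10 - 591/609) = (638 + (3 + 120))*(305*(⅒) - 591*1/609) = (638 + 123)*(61/2 - 197/203) = 761*(11989/406) = 9123629/406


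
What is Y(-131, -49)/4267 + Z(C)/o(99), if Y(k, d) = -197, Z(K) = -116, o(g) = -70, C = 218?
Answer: 240591/149345 ≈ 1.6110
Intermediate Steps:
Y(-131, -49)/4267 + Z(C)/o(99) = -197/4267 - 116/(-70) = -197*1/4267 - 116*(-1/70) = -197/4267 + 58/35 = 240591/149345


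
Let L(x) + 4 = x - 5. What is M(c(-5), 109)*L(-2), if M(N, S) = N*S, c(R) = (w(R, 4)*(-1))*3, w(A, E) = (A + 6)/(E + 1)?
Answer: 3597/5 ≈ 719.40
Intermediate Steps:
w(A, E) = (6 + A)/(1 + E)
L(x) = -9 + x (L(x) = -4 + (x - 5) = -4 + (-5 + x) = -9 + x)
c(R) = -18/5 - 3*R/5 (c(R) = (((6 + R)/(1 + 4))*(-1))*3 = (((6 + R)/5)*(-1))*3 = ((6/5 + R/5)*(-1))*3 = (-6/5 - R/5)*3 = -18/5 - 3*R/5)
M(c(-5), 109)*L(-2) = ((-18/5 - ⅗*(-5))*109)*(-9 - 2) = ((-18/5 + 3)*109)*(-11) = -⅗*109*(-11) = -327/5*(-11) = 3597/5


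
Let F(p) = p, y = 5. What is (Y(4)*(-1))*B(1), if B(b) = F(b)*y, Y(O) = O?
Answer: -20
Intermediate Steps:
B(b) = 5*b (B(b) = b*5 = 5*b)
(Y(4)*(-1))*B(1) = (4*(-1))*(5*1) = -4*5 = -20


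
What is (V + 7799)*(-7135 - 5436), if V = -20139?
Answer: 155126140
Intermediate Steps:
(V + 7799)*(-7135 - 5436) = (-20139 + 7799)*(-7135 - 5436) = -12340*(-12571) = 155126140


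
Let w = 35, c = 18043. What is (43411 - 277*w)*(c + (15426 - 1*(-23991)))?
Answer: 1937321360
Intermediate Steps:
(43411 - 277*w)*(c + (15426 - 1*(-23991))) = (43411 - 277*35)*(18043 + (15426 - 1*(-23991))) = (43411 - 9695)*(18043 + (15426 + 23991)) = 33716*(18043 + 39417) = 33716*57460 = 1937321360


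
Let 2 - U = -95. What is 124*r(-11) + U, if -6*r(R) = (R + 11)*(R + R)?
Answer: 97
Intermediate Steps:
U = 97 (U = 2 - 1*(-95) = 2 + 95 = 97)
r(R) = -R*(11 + R)/3 (r(R) = -(R + 11)*(R + R)/6 = -(11 + R)*2*R/6 = -R*(11 + R)/3)
124*r(-11) + U = 124*(-1/3*(-11)*(11 - 11)) + 97 = 124*(-1/3*(-11)*0) + 97 = 124*0 + 97 = 0 + 97 = 97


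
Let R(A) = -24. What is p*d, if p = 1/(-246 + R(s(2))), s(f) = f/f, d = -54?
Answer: ⅕ ≈ 0.20000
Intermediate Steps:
s(f) = 1
p = -1/270 (p = 1/(-246 - 24) = 1/(-270) = -1/270 ≈ -0.0037037)
p*d = -1/270*(-54) = ⅕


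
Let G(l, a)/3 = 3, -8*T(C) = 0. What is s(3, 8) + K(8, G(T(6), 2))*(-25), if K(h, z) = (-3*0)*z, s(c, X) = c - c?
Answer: 0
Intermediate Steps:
T(C) = 0 (T(C) = -⅛*0 = 0)
G(l, a) = 9 (G(l, a) = 3*3 = 9)
s(c, X) = 0
K(h, z) = 0 (K(h, z) = 0*z = 0)
s(3, 8) + K(8, G(T(6), 2))*(-25) = 0 + 0*(-25) = 0 + 0 = 0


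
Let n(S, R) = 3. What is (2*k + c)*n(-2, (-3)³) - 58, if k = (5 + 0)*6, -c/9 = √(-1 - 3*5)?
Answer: 122 - 108*I ≈ 122.0 - 108.0*I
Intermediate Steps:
c = -36*I (c = -9*√(-1 - 3*5) = -9*√(-1 - 15) = -36*I ≈ -36.0*I)
k = 30 (k = 5*6 = 30)
(2*k + c)*n(-2, (-3)³) - 58 = (2*30 - 36*I)*3 - 58 = (60 - 36*I)*3 - 58 = (180 - 108*I) - 58 = 122 - 108*I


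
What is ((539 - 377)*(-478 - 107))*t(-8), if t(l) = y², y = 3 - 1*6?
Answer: -852930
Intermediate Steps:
y = -3 (y = 3 - 6 = -3)
t(l) = 9 (t(l) = (-3)² = 9)
((539 - 377)*(-478 - 107))*t(-8) = ((539 - 377)*(-478 - 107))*9 = (162*(-585))*9 = -94770*9 = -852930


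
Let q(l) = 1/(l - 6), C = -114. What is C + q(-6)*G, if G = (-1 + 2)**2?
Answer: -1369/12 ≈ -114.08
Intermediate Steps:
G = 1 (G = 1**2 = 1)
q(l) = 1/(-6 + l)
C + q(-6)*G = -114 + 1/(-6 - 6) = -114 + 1/(-12) = -114 - 1/12*1 = -114 - 1/12 = -1369/12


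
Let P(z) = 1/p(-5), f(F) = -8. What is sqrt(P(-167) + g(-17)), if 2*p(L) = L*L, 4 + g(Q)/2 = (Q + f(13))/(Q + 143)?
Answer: I*sqrt(91693)/105 ≈ 2.8839*I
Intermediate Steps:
g(Q) = -8 + 2*(-8 + Q)/(143 + Q) (g(Q) = -8 + 2*((Q - 8)/(Q + 143)) = -8 + 2*((-8 + Q)/(143 + Q)) = -8 + 2*(-8 + Q)/(143 + Q))
p(L) = L**2/2 (p(L) = (L*L)/2 = L**2/2)
P(z) = 2/25 (P(z) = 1/((1/2)*(-5)**2) = 1/((1/2)*25) = 1/(25/2) = 2/25)
sqrt(P(-167) + g(-17)) = sqrt(2/25 + 2*(-580 - 3*(-17))/(143 - 17)) = sqrt(2/25 + 2*(-580 + 51)/126) = sqrt(2/25 + 2*(1/126)*(-529)) = sqrt(2/25 - 529/63) = sqrt(-13099/1575) = I*sqrt(91693)/105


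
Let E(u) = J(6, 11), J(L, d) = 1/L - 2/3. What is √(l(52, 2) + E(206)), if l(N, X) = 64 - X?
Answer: √246/2 ≈ 7.8422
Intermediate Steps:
J(L, d) = -⅔ + 1/L (J(L, d) = 1/L - 2*⅓ = 1/L - ⅔ = -⅔ + 1/L)
E(u) = -½ (E(u) = -⅔ + 1/6 = -⅔ + ⅙ = -½)
√(l(52, 2) + E(206)) = √((64 - 1*2) - ½) = √((64 - 2) - ½) = √(62 - ½) = √(123/2) = √246/2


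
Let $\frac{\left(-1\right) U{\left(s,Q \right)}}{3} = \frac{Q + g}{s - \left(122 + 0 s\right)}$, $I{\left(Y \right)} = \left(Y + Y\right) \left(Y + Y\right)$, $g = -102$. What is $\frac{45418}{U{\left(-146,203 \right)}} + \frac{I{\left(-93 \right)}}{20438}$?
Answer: $\frac{124391154550}{3096357} \approx 40173.0$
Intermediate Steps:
$I{\left(Y \right)} = 4 Y^{2}$ ($I{\left(Y \right)} = 2 Y 2 Y = 4 Y^{2}$)
$U{\left(s,Q \right)} = - \frac{3 \left(-102 + Q\right)}{-122 + s}$ ($U{\left(s,Q \right)} = - 3 \frac{Q - 102}{s - \left(122 + 0 s\right)} = - 3 \frac{-102 + Q}{s + \left(0 - 122\right)} = - 3 \frac{-102 + Q}{s - 122} = - 3 \frac{-102 + Q}{-122 + s} = - \frac{3 \left(-102 + Q\right)}{-122 + s}$)
$\frac{45418}{U{\left(-146,203 \right)}} + \frac{I{\left(-93 \right)}}{20438} = \frac{45418}{3 \frac{1}{-122 - 146} \left(102 - 203\right)} + \frac{4 \left(-93\right)^{2}}{20438} = \frac{45418}{3 \frac{1}{-268} \left(102 - 203\right)} + 4 \cdot 8649 \cdot \frac{1}{20438} = \frac{45418}{3 \left(- \frac{1}{268}\right) \left(-101\right)} + 34596 \cdot \frac{1}{20438} = \frac{45418}{\frac{303}{268}} + \frac{17298}{10219} = 45418 \cdot \frac{268}{303} + \frac{17298}{10219} = \frac{12172024}{303} + \frac{17298}{10219} = \frac{124391154550}{3096357}$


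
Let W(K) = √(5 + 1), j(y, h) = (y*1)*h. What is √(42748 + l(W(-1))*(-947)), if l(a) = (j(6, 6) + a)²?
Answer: √(-1190246 - 68184*√6) ≈ 1165.0*I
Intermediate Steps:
j(y, h) = h*y (j(y, h) = y*h = h*y)
W(K) = √6
l(a) = (36 + a)² (l(a) = (6*6 + a)² = (36 + a)²)
√(42748 + l(W(-1))*(-947)) = √(42748 + (36 + √6)²*(-947)) = √(42748 - 947*(36 + √6)²)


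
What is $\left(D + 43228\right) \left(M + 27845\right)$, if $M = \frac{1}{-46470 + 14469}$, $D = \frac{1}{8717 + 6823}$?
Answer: $\frac{149646628977045281}{124323885} \approx 1.2037 \cdot 10^{9}$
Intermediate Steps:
$D = \frac{1}{15540} \approx 6.435 \cdot 10^{-5}$
$M = - \frac{1}{32001}$ ($M = \frac{1}{-32001} = - \frac{1}{32001} \approx -3.1249 \cdot 10^{-5}$)
$\left(D + 43228\right) \left(M + 27845\right) = \left(\frac{1}{15540} + 43228\right) \left(- \frac{1}{32001} + 27845\right) = \frac{671763121}{15540} \cdot \frac{891067844}{32001} = \frac{149646628977045281}{124323885}$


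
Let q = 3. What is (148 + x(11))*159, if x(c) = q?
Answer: 24009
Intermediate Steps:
x(c) = 3
(148 + x(11))*159 = (148 + 3)*159 = 151*159 = 24009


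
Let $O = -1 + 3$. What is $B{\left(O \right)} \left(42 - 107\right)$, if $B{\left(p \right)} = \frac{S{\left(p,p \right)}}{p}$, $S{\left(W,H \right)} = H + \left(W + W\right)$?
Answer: $-195$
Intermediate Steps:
$O = 2$
$S{\left(W,H \right)} = H + 2 W$
$B{\left(p \right)} = 3$ ($B{\left(p \right)} = \frac{p + 2 p}{p} = \frac{3 p}{p} = 3$)
$B{\left(O \right)} \left(42 - 107\right) = 3 \left(42 - 107\right) = 3 \left(-65\right) = -195$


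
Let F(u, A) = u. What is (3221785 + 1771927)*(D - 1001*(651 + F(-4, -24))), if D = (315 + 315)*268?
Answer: -2391024261584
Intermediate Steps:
D = 168840 (D = 630*268 = 168840)
(3221785 + 1771927)*(D - 1001*(651 + F(-4, -24))) = (3221785 + 1771927)*(168840 - 1001*(651 - 4)) = 4993712*(168840 - 1001*647) = 4993712*(168840 - 647647) = 4993712*(-478807) = -2391024261584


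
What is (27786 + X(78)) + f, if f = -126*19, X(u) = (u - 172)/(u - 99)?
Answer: 533326/21 ≈ 25396.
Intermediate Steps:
X(u) = (-172 + u)/(-99 + u)
f = -2394
(27786 + X(78)) + f = (27786 + (-172 + 78)/(-99 + 78)) - 2394 = (27786 - 94/(-21)) - 2394 = (27786 - 1/21*(-94)) - 2394 = (27786 + 94/21) - 2394 = 583600/21 - 2394 = 533326/21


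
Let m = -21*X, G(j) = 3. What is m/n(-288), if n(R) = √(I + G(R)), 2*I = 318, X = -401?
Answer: 2807*√2/6 ≈ 661.62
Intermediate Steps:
I = 159 (I = (½)*318 = 159)
n(R) = 9*√2 (n(R) = √(159 + 3) = √162 = 9*√2)
m = 8421 (m = -21*(-401) = 8421)
m/n(-288) = 8421/((9*√2)) = 8421*(√2/18) = 2807*√2/6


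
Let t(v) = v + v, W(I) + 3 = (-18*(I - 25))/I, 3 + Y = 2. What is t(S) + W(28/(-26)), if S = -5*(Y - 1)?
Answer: -2932/7 ≈ -418.86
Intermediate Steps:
Y = -1 (Y = -3 + 2 = -1)
W(I) = -3 + (450 - 18*I)/I (W(I) = -3 + (-18*(I - 25))/I = -3 + (-18*(-25 + I))/I = -3 + (450 - 18*I)/I)
S = 10 (S = -5*(-1 - 1) = -5*(-2) = 10)
t(v) = 2*v
t(S) + W(28/(-26)) = 2*10 + (-21 + 450/((28/(-26)))) = 20 + (-21 + 450/((28*(-1/26)))) = 20 + (-21 + 450/(-14/13)) = 20 + (-21 + 450*(-13/14)) = 20 + (-21 - 2925/7) = 20 - 3072/7 = -2932/7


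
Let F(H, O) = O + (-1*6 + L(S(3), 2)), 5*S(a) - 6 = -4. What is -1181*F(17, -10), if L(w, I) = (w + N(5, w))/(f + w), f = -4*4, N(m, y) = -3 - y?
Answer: 485391/26 ≈ 18669.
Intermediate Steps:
S(a) = ⅖ (S(a) = 6/5 + (⅕)*(-4) = 6/5 - ⅘ = ⅖)
f = -16
L(w, I) = -3/(-16 + w) (L(w, I) = (w + (-3 - w))/(-16 + w) = -3/(-16 + w))
F(H, O) = -151/26 + O (F(H, O) = O + (-1*6 - 3/(-16 + ⅖)) = O + (-6 - 3/(-78/5)) = O + (-6 - 3*(-5/78)) = O + (-6 + 5/26) = O - 151/26 = -151/26 + O)
-1181*F(17, -10) = -1181*(-151/26 - 10) = -1181*(-411/26) = 485391/26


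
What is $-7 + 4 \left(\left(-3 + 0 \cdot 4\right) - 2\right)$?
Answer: $-27$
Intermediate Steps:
$-7 + 4 \left(\left(-3 + 0 \cdot 4\right) - 2\right) = -7 + 4 \left(\left(-3 + 0\right) - 2\right) = -7 + 4 \left(-3 - 2\right) = -7 + 4 \left(-5\right) = -7 - 20 = -27$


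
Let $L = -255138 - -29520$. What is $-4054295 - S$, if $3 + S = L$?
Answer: $-3828674$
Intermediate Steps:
$L = -225618$ ($L = -255138 + 29520 = -225618$)
$S = -225621$ ($S = -3 - 225618 = -225621$)
$-4054295 - S = -4054295 - -225621 = -4054295 + 225621 = -3828674$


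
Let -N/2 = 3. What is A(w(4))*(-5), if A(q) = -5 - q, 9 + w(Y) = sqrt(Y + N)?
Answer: -20 + 5*I*sqrt(2) ≈ -20.0 + 7.0711*I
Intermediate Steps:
N = -6 (N = -2*3 = -6)
w(Y) = -9 + sqrt(-6 + Y) (w(Y) = -9 + sqrt(Y - 6) = -9 + sqrt(-6 + Y))
A(w(4))*(-5) = (-5 - (-9 + sqrt(-6 + 4)))*(-5) = (-5 - (-9 + sqrt(-2)))*(-5) = (-5 - (-9 + I*sqrt(2)))*(-5) = (-5 + (9 - I*sqrt(2)))*(-5) = (4 - I*sqrt(2))*(-5) = -20 + 5*I*sqrt(2)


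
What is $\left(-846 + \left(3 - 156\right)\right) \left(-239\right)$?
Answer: $238761$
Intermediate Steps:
$\left(-846 + \left(3 - 156\right)\right) \left(-239\right) = \left(-846 - 153\right) \left(-239\right) = \left(-999\right) \left(-239\right) = 238761$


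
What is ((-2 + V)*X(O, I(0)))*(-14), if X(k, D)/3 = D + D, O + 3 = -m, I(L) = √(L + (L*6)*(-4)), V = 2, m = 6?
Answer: 0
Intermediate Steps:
I(L) = √23*√(-L) (I(L) = √(L + (6*L)*(-4)) = √(L - 24*L) = √(-23*L) = √23*√(-L))
O = -9 (O = -3 - 1*6 = -3 - 6 = -9)
X(k, D) = 6*D (X(k, D) = 3*(D + D) = 3*(2*D) = 6*D)
((-2 + V)*X(O, I(0)))*(-14) = ((-2 + 2)*(6*(√23*√(-1*0))))*(-14) = (0*(6*(√23*√0)))*(-14) = (0*(6*(√23*0)))*(-14) = (0*(6*0))*(-14) = (0*0)*(-14) = 0*(-14) = 0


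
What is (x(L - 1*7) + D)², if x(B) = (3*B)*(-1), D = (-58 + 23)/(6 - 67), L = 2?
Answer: 902500/3721 ≈ 242.54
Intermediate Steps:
D = 35/61 (D = -35/(-61) = -35*(-1/61) = 35/61 ≈ 0.57377)
x(B) = -3*B
(x(L - 1*7) + D)² = (-3*(2 - 1*7) + 35/61)² = (-3*(2 - 7) + 35/61)² = (-3*(-5) + 35/61)² = (15 + 35/61)² = (950/61)² = 902500/3721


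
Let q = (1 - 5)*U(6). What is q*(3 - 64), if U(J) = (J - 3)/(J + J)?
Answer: 61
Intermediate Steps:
U(J) = (-3 + J)/(2*J) (U(J) = (-3 + J)/((2*J)) = (-3 + J)*(1/(2*J)) = (-3 + J)/(2*J))
q = -1 (q = (1 - 5)*((½)*(-3 + 6)/6) = -2*3/6 = -4*¼ = -1)
q*(3 - 64) = -(3 - 64) = -1*(-61) = 61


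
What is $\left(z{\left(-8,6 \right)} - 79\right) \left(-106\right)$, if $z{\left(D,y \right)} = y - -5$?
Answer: $7208$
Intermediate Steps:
$z{\left(D,y \right)} = 5 + y$ ($z{\left(D,y \right)} = y + 5 = 5 + y$)
$\left(z{\left(-8,6 \right)} - 79\right) \left(-106\right) = \left(\left(5 + 6\right) - 79\right) \left(-106\right) = \left(11 - 79\right) \left(-106\right) = \left(-68\right) \left(-106\right) = 7208$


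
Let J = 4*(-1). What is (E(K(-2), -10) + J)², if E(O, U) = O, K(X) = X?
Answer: 36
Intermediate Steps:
J = -4
(E(K(-2), -10) + J)² = (-2 - 4)² = (-6)² = 36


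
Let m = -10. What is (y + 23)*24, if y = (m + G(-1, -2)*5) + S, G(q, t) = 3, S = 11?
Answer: 936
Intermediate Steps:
y = 16 (y = (-10 + 3*5) + 11 = (-10 + 15) + 11 = 5 + 11 = 16)
(y + 23)*24 = (16 + 23)*24 = 39*24 = 936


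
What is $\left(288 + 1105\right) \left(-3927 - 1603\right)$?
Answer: $-7703290$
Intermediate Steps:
$\left(288 + 1105\right) \left(-3927 - 1603\right) = 1393 \left(-3927 - 1603\right) = 1393 \left(-5530\right) = -7703290$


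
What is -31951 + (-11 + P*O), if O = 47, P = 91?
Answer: -27685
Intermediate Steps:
-31951 + (-11 + P*O) = -31951 + (-11 + 91*47) = -31951 + (-11 + 4277) = -31951 + 4266 = -27685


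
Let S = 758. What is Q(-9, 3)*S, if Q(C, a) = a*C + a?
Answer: -18192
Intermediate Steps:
Q(C, a) = a + C*a (Q(C, a) = C*a + a = a + C*a)
Q(-9, 3)*S = (3*(1 - 9))*758 = (3*(-8))*758 = -24*758 = -18192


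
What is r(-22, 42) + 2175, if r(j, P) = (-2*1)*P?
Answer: 2091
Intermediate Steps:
r(j, P) = -2*P
r(-22, 42) + 2175 = -2*42 + 2175 = -84 + 2175 = 2091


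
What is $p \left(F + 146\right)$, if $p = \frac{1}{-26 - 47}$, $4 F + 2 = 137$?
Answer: $- \frac{719}{292} \approx -2.4623$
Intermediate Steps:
$F = \frac{135}{4}$ ($F = - \frac{1}{2} + \frac{1}{4} \cdot 137 = - \frac{1}{2} + \frac{137}{4} = \frac{135}{4} \approx 33.75$)
$p = - \frac{1}{73}$ ($p = \frac{1}{-73} = - \frac{1}{73} \approx -0.013699$)
$p \left(F + 146\right) = - \frac{\frac{135}{4} + 146}{73} = \left(- \frac{1}{73}\right) \frac{719}{4} = - \frac{719}{292}$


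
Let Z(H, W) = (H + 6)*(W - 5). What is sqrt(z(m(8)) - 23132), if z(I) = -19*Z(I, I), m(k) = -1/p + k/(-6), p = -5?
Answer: 2*I*sqrt(1269274)/15 ≈ 150.22*I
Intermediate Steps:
m(k) = 1/5 - k/6 (m(k) = -1/(-5) + k/(-6) = -1*(-1/5) + k*(-1/6) = 1/5 - k/6)
Z(H, W) = (-5 + W)*(6 + H) (Z(H, W) = (6 + H)*(-5 + W) = (-5 + W)*(6 + H))
z(I) = 570 - 19*I - 19*I**2 (z(I) = -19*(-30 - 5*I + 6*I + I*I) = -19*(-30 - 5*I + 6*I + I**2) = -19*(-30 + I + I**2) = 570 - 19*I - 19*I**2)
sqrt(z(m(8)) - 23132) = sqrt((570 - 19*(1/5 - 1/6*8) - 19*(1/5 - 1/6*8)**2) - 23132) = sqrt((570 - 19*(1/5 - 4/3) - 19*(1/5 - 4/3)**2) - 23132) = sqrt((570 - 19*(-17/15) - 19*(-17/15)**2) - 23132) = sqrt((570 + 323/15 - 19*289/225) - 23132) = sqrt((570 + 323/15 - 5491/225) - 23132) = sqrt(127604/225 - 23132) = sqrt(-5077096/225) = 2*I*sqrt(1269274)/15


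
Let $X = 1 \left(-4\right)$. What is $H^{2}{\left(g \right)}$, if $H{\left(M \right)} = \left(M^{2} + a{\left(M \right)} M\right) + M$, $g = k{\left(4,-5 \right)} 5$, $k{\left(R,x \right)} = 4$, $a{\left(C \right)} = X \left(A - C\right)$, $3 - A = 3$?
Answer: $4080400$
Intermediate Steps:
$A = 0$ ($A = 3 - 3 = 0$)
$X = -4$
$a{\left(C \right)} = 4 C$ ($a{\left(C \right)} = - 4 \left(0 - C\right) = - 4 \left(- C\right) = 4 C$)
$g = 20$ ($g = 4 \cdot 5 = 20$)
$H{\left(M \right)} = M + 5 M^{2}$ ($H{\left(M \right)} = \left(M^{2} + 4 M M\right) + M = \left(M^{2} + 4 M^{2}\right) + M = 5 M^{2} + M = M + 5 M^{2}$)
$H^{2}{\left(g \right)} = \left(20 \left(1 + 5 \cdot 20\right)\right)^{2} = \left(20 \left(1 + 100\right)\right)^{2} = \left(20 \cdot 101\right)^{2} = 2020^{2} = 4080400$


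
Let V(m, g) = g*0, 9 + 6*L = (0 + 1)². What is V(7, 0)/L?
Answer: 0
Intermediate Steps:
L = -4/3 (L = -3/2 + (0 + 1)²/6 = -3/2 + (⅙)*1² = -3/2 + (⅙)*1 = -3/2 + ⅙ = -4/3 ≈ -1.3333)
V(m, g) = 0
V(7, 0)/L = 0/(-4/3) = 0*(-¾) = 0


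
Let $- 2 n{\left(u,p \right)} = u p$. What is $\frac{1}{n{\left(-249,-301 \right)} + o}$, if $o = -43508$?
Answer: $- \frac{2}{161965} \approx -1.2348 \cdot 10^{-5}$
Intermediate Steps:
$n{\left(u,p \right)} = - \frac{p u}{2}$ ($n{\left(u,p \right)} = - \frac{u p}{2} = - \frac{p u}{2}$)
$\frac{1}{n{\left(-249,-301 \right)} + o} = \frac{1}{\left(- \frac{1}{2}\right) \left(-301\right) \left(-249\right) - 43508} = \frac{1}{- \frac{74949}{2} - 43508} = \frac{1}{- \frac{161965}{2}} = - \frac{2}{161965}$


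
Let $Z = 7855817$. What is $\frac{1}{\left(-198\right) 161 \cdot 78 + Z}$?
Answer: $\frac{1}{5369333} \approx 1.8624 \cdot 10^{-7}$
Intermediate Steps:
$\frac{1}{\left(-198\right) 161 \cdot 78 + Z} = \frac{1}{\left(-198\right) 161 \cdot 78 + 7855817} = \frac{1}{\left(-31878\right) 78 + 7855817} = \frac{1}{-2486484 + 7855817} = \frac{1}{5369333}$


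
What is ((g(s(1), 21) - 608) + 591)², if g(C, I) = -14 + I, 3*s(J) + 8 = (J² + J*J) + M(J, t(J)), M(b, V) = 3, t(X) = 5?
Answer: 100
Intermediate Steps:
s(J) = -5/3 + 2*J²/3 (s(J) = -8/3 + ((J² + J*J) + 3)/3 = -8/3 + ((J² + J²) + 3)/3 = -8/3 + (2*J² + 3)/3 = -8/3 + (3 + 2*J²)/3 = -8/3 + (1 + 2*J²/3) = -5/3 + 2*J²/3)
((g(s(1), 21) - 608) + 591)² = (((-14 + 21) - 608) + 591)² = ((7 - 608) + 591)² = (-601 + 591)² = (-10)² = 100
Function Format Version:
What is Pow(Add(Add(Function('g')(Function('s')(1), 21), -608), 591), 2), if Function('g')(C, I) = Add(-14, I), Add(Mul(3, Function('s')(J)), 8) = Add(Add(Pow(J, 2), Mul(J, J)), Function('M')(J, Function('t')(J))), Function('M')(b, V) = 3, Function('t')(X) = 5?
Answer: 100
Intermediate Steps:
Function('s')(J) = Add(Rational(-5, 3), Mul(Rational(2, 3), Pow(J, 2))) (Function('s')(J) = Add(Rational(-8, 3), Mul(Rational(1, 3), Add(Add(Pow(J, 2), Mul(J, J)), 3))) = Add(Rational(-8, 3), Mul(Rational(1, 3), Add(Add(Pow(J, 2), Pow(J, 2)), 3))) = Add(Rational(-8, 3), Mul(Rational(1, 3), Add(Mul(2, Pow(J, 2)), 3))) = Add(Rational(-8, 3), Mul(Rational(1, 3), Add(3, Mul(2, Pow(J, 2))))) = Add(Rational(-8, 3), Add(1, Mul(Rational(2, 3), Pow(J, 2)))) = Add(Rational(-5, 3), Mul(Rational(2, 3), Pow(J, 2))))
Pow(Add(Add(Function('g')(Function('s')(1), 21), -608), 591), 2) = Pow(Add(Add(Add(-14, 21), -608), 591), 2) = Pow(Add(Add(7, -608), 591), 2) = Pow(Add(-601, 591), 2) = Pow(-10, 2) = 100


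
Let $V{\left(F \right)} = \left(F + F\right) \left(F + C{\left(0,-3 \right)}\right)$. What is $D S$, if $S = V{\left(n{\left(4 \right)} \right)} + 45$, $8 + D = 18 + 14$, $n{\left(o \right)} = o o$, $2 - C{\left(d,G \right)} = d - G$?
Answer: $12600$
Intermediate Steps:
$C{\left(d,G \right)} = 2 + G - d$ ($C{\left(d,G \right)} = 2 - \left(d - G\right) = 2 + \left(G - d\right) = 2 + G - d$)
$n{\left(o \right)} = o^{2}$
$V{\left(F \right)} = 2 F \left(-1 + F\right)$ ($V{\left(F \right)} = \left(F + F\right) \left(F - 1\right) = 2 F \left(F + \left(2 - 3 + 0\right)\right) = 2 F \left(F - 1\right) = 2 F \left(-1 + F\right)$)
$D = 24$ ($D = -8 + \left(18 + 14\right) = -8 + 32 = 24$)
$S = 525$ ($S = 2 \cdot 4^{2} \left(-1 + 4^{2}\right) + 45 = 2 \cdot 16 \left(-1 + 16\right) + 45 = 2 \cdot 16 \cdot 15 + 45 = 480 + 45 = 525$)
$D S = 24 \cdot 525 = 12600$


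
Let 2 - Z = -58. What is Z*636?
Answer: 38160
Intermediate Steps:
Z = 60 (Z = 2 - 1*(-58) = 2 + 58 = 60)
Z*636 = 60*636 = 38160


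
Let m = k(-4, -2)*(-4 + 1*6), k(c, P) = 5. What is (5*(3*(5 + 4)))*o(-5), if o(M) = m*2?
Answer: 2700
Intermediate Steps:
m = 10 (m = 5*(-4 + 1*6) = 5*(-4 + 6) = 5*2 = 10)
o(M) = 20 (o(M) = 10*2 = 20)
(5*(3*(5 + 4)))*o(-5) = (5*(3*(5 + 4)))*20 = (5*(3*9))*20 = (5*27)*20 = 135*20 = 2700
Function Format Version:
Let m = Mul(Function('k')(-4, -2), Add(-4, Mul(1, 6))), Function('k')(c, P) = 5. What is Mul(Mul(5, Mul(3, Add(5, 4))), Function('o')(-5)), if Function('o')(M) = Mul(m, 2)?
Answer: 2700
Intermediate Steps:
m = 10 (m = Mul(5, Add(-4, Mul(1, 6))) = Mul(5, Add(-4, 6)) = Mul(5, 2) = 10)
Function('o')(M) = 20 (Function('o')(M) = Mul(10, 2) = 20)
Mul(Mul(5, Mul(3, Add(5, 4))), Function('o')(-5)) = Mul(Mul(5, Mul(3, Add(5, 4))), 20) = Mul(Mul(5, Mul(3, 9)), 20) = Mul(Mul(5, 27), 20) = Mul(135, 20) = 2700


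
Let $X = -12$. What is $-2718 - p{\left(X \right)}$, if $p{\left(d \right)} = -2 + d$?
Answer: $-2704$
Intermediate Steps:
$-2718 - p{\left(X \right)} = -2718 - \left(-2 - 12\right) = -2718 - -14 = -2718 + 14 = -2704$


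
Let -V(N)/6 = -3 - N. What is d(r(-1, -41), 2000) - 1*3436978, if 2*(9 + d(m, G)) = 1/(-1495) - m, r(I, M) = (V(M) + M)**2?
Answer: -5192385413/1495 ≈ -3.4732e+6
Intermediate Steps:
V(N) = 18 + 6*N (V(N) = -6*(-3 - N) = 18 + 6*N)
r(I, M) = (18 + 7*M)**2 (r(I, M) = ((18 + 6*M) + M)**2 = (18 + 7*M)**2)
d(m, G) = -26911/2990 - m/2 (d(m, G) = -9 + (1/(-1495) - m)/2 = -9 + (-1/1495 - m)/2 = -9 + (-1/2990 - m/2) = -26911/2990 - m/2)
d(r(-1, -41), 2000) - 1*3436978 = (-26911/2990 - (18 + 7*(-41))**2/2) - 1*3436978 = (-26911/2990 - (18 - 287)**2/2) - 3436978 = (-26911/2990 - 1/2*(-269)**2) - 3436978 = (-26911/2990 - 1/2*72361) - 3436978 = (-26911/2990 - 72361/2) - 3436978 = -54103303/1495 - 3436978 = -5192385413/1495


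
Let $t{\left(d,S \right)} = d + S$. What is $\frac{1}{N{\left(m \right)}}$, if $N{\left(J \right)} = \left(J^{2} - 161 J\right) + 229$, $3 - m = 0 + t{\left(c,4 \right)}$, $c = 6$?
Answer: $\frac{1}{1405} \approx 0.00071174$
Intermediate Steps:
$t{\left(d,S \right)} = S + d$
$m = -7$ ($m = 3 - \left(0 + \left(4 + 6\right)\right) = 3 - \left(0 + 10\right) = 3 - 10 = -7$)
$N{\left(J \right)} = 229 + J^{2} - 161 J$
$\frac{1}{N{\left(m \right)}} = \frac{1}{229 + \left(-7\right)^{2} - -1127} = \frac{1}{229 + 49 + 1127} = \frac{1}{1405}$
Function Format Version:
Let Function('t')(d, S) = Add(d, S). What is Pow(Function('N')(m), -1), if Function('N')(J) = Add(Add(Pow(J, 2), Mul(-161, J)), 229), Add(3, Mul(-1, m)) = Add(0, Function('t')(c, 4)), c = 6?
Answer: Rational(1, 1405) ≈ 0.00071174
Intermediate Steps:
Function('t')(d, S) = Add(S, d)
m = -7 (m = Add(3, Mul(-1, Add(0, Add(4, 6)))) = Add(3, Mul(-1, Add(0, 10))) = Add(3, Mul(-1, 10)) = Add(3, -10) = -7)
Function('N')(J) = Add(229, Pow(J, 2), Mul(-161, J))
Pow(Function('N')(m), -1) = Pow(Add(229, Pow(-7, 2), Mul(-161, -7)), -1) = Pow(Add(229, 49, 1127), -1) = Pow(1405, -1) = Rational(1, 1405)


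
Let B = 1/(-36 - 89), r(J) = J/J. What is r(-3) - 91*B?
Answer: 216/125 ≈ 1.7280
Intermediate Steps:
r(J) = 1
B = -1/125 (B = 1/(-125) = -1/125 ≈ -0.0080000)
r(-3) - 91*B = 1 - 91*(-1/125) = 1 + 91/125 = 216/125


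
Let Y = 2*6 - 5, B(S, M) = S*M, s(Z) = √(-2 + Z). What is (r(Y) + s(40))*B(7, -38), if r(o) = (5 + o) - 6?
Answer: -1596 - 266*√38 ≈ -3235.7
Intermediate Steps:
B(S, M) = M*S
Y = 7 (Y = 12 - 5 = 7)
r(o) = -1 + o
(r(Y) + s(40))*B(7, -38) = ((-1 + 7) + √(-2 + 40))*(-38*7) = (6 + √38)*(-266) = -1596 - 266*√38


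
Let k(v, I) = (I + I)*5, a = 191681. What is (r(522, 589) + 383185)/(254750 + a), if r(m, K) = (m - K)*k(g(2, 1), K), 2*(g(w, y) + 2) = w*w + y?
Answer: -11445/446431 ≈ -0.025637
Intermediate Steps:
g(w, y) = -2 + y/2 + w²/2 (g(w, y) = -2 + (w*w + y)/2 = -2 + (w² + y)/2 = -2 + (y + w²)/2 = -2 + (y/2 + w²/2) = -2 + y/2 + w²/2)
k(v, I) = 10*I (k(v, I) = (2*I)*5 = 10*I)
r(m, K) = 10*K*(m - K) (r(m, K) = (m - K)*(10*K) = 10*K*(m - K))
(r(522, 589) + 383185)/(254750 + a) = (10*589*(522 - 1*589) + 383185)/(254750 + 191681) = (10*589*(522 - 589) + 383185)/446431 = (10*589*(-67) + 383185)*(1/446431) = (-394630 + 383185)*(1/446431) = -11445*1/446431 = -11445/446431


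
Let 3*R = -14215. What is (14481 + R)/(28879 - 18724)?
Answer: 29228/30465 ≈ 0.95940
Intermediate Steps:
R = -14215/3 (R = (1/3)*(-14215) = -14215/3 ≈ -4738.3)
(14481 + R)/(28879 - 18724) = (14481 - 14215/3)/(28879 - 18724) = (29228/3)/10155 = (29228/3)*(1/10155) = 29228/30465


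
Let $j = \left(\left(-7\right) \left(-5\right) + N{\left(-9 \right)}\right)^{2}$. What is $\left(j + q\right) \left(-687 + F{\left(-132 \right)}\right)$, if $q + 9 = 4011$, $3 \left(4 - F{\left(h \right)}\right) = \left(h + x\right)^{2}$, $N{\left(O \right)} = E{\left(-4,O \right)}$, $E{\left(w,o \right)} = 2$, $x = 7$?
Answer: $- \frac{94927054}{3} \approx -3.1642 \cdot 10^{7}$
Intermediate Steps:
$N{\left(O \right)} = 2$
$F{\left(h \right)} = 4 - \frac{\left(7 + h\right)^{2}}{3}$ ($F{\left(h \right)} = 4 - \frac{\left(h + 7\right)^{2}}{3} = 4 - \frac{\left(7 + h\right)^{2}}{3}$)
$q = 4002$ ($q = -9 + 4011 = 4002$)
$j = 1369$ ($j = \left(\left(-7\right) \left(-5\right) + 2\right)^{2} = \left(35 + 2\right)^{2} = 37^{2} = 1369$)
$\left(j + q\right) \left(-687 + F{\left(-132 \right)}\right) = \left(1369 + 4002\right) \left(-687 + \left(4 - \frac{\left(7 - 132\right)^{2}}{3}\right)\right) = 5371 \left(-687 + \left(4 - \frac{\left(-125\right)^{2}}{3}\right)\right) = 5371 \left(-687 + \left(4 - \frac{15625}{3}\right)\right) = 5371 \left(-687 - \frac{15613}{3}\right) = 5371 \left(- \frac{17674}{3}\right) = - \frac{94927054}{3}$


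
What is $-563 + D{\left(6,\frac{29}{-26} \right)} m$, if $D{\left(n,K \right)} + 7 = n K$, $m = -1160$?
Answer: $\frac{199161}{13} \approx 15320.0$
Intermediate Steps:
$D{\left(n,K \right)} = -7 + K n$ ($D{\left(n,K \right)} = -7 + n K = -7 + K n$)
$-563 + D{\left(6,\frac{29}{-26} \right)} m = -563 + \left(-7 + \frac{29}{-26} \cdot 6\right) \left(-1160\right) = -563 + \left(-7 + 29 \left(- \frac{1}{26}\right) 6\right) \left(-1160\right) = -563 + \left(-7 - \frac{87}{13}\right) \left(-1160\right) = -563 - - \frac{206480}{13} = -563 + \frac{206480}{13} = \frac{199161}{13}$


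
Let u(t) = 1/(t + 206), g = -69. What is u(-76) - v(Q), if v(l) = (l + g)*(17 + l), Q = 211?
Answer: -4208879/130 ≈ -32376.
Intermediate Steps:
u(t) = 1/(206 + t)
v(l) = (-69 + l)*(17 + l) (v(l) = (l - 69)*(17 + l) = (-69 + l)*(17 + l))
u(-76) - v(Q) = 1/(206 - 76) - (-1173 + 211**2 - 52*211) = 1/130 - (-1173 + 44521 - 10972) = 1/130 - 1*32376 = 1/130 - 32376 = -4208879/130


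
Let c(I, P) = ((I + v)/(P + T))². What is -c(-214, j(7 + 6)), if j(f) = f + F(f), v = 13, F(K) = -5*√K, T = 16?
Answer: -2617087/14792 - 650905*√13/14792 ≈ -335.58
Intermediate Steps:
j(f) = f - 5*√f
c(I, P) = (13 + I)²/(16 + P)² (c(I, P) = ((I + 13)/(P + 16))² = ((13 + I)/(16 + P))² = (13 + I)²/(16 + P)²)
-c(-214, j(7 + 6)) = -(13 - 214)²/(16 + ((7 + 6) - 5*√(7 + 6)))² = -(-201)²/(16 + (13 - 5*√13))² = -40401/(29 - 5*√13)²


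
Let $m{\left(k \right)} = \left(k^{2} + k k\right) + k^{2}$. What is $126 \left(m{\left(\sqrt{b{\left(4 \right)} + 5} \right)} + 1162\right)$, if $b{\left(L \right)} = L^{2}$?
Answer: $154350$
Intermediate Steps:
$m{\left(k \right)} = 3 k^{2}$ ($m{\left(k \right)} = \left(k^{2} + k^{2}\right) + k^{2} = 2 k^{2} + k^{2} = 3 k^{2}$)
$126 \left(m{\left(\sqrt{b{\left(4 \right)} + 5} \right)} + 1162\right) = 126 \left(3 \left(\sqrt{4^{2} + 5}\right)^{2} + 1162\right) = 126 \left(3 \left(\sqrt{16 + 5}\right)^{2} + 1162\right) = 126 \left(3 \left(\sqrt{21}\right)^{2} + 1162\right) = 126 \left(3 \cdot 21 + 1162\right) = 126 \left(63 + 1162\right) = 126 \cdot 1225 = 154350$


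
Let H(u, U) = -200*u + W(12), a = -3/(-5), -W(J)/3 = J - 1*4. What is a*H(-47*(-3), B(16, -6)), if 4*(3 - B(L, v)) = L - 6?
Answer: -84672/5 ≈ -16934.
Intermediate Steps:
W(J) = 12 - 3*J (W(J) = -3*(J - 1*4) = -3*(J - 4) = -3*(-4 + J) = 12 - 3*J)
B(L, v) = 9/2 - L/4 (B(L, v) = 3 - (L - 6)/4 = 3 - (-6 + L)/4 = 3 + (3/2 - L/4) = 9/2 - L/4)
a = 3/5 (a = -3*(-1/5) = 3/5 ≈ 0.60000)
H(u, U) = -24 - 200*u (H(u, U) = -200*u + (12 - 3*12) = -200*u + (12 - 36) = -200*u - 24 = -24 - 200*u)
a*H(-47*(-3), B(16, -6)) = 3*(-24 - (-9400)*(-3))/5 = 3*(-24 - 200*141)/5 = 3*(-24 - 28200)/5 = (3/5)*(-28224) = -84672/5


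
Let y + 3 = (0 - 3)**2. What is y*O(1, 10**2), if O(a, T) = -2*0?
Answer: 0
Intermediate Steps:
O(a, T) = 0
y = 6 (y = -3 + (0 - 3)**2 = -3 + (-3)**2 = -3 + 9 = 6)
y*O(1, 10**2) = 6*0 = 0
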